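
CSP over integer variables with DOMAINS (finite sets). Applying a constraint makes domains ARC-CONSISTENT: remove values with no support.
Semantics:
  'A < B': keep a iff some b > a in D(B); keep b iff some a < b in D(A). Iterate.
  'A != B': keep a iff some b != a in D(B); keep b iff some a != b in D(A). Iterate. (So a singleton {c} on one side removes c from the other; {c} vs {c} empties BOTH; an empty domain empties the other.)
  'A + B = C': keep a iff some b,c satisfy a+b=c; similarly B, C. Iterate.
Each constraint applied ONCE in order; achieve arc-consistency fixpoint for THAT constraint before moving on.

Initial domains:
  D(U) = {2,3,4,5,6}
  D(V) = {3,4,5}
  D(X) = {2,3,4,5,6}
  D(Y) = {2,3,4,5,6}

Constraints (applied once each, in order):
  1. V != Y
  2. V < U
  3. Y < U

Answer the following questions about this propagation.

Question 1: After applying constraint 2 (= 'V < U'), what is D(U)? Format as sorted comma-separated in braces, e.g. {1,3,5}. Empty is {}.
Answer: {4,5,6}

Derivation:
Constraint 1 (V != Y) on D(V)={3,4,5} D(Y)={2,3,4,5,6}: no change
Constraint 2 (V < U) on D(V)={3,4,5} D(U)={2,3,4,5,6}: U {2,3,4,5,6}->{4,5,6}
So after constraint 2: D(U) = {4,5,6}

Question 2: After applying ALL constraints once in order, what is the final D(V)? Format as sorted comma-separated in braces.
Answer: {3,4,5}

Derivation:
Constraint 1 (V != Y) on D(V)={3,4,5} D(Y)={2,3,4,5,6}: no change
Constraint 2 (V < U) on D(V)={3,4,5} D(U)={2,3,4,5,6}: U {2,3,4,5,6}->{4,5,6}
Constraint 3 (Y < U) on D(Y)={2,3,4,5,6} D(U)={4,5,6}: Y {2,3,4,5,6}->{2,3,4,5}
So after all 3 constraints: D(V) = {3,4,5}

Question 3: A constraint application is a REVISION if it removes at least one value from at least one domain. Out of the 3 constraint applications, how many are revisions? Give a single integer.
Constraint 1 (V != Y) on D(V)={3,4,5} D(Y)={2,3,4,5,6}: no change => not a revision
Constraint 2 (V < U) on D(V)={3,4,5} D(U)={2,3,4,5,6}: U {2,3,4,5,6}->{4,5,6} => REVISION
Constraint 3 (Y < U) on D(Y)={2,3,4,5,6} D(U)={4,5,6}: Y {2,3,4,5,6}->{2,3,4,5} => REVISION
Total revisions = 2

Answer: 2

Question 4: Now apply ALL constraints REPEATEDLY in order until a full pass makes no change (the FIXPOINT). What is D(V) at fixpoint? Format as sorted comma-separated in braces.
Answer: {3,4,5}

Derivation:
pass 0 (initial): D(V)={3,4,5}
pass 1: U {2,3,4,5,6}->{4,5,6}; Y {2,3,4,5,6}->{2,3,4,5}
pass 2: no change
Fixpoint after 2 passes: D(V) = {3,4,5}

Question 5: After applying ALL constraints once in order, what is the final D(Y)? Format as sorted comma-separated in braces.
Answer: {2,3,4,5}

Derivation:
Constraint 1 (V != Y) on D(V)={3,4,5} D(Y)={2,3,4,5,6}: no change
Constraint 2 (V < U) on D(V)={3,4,5} D(U)={2,3,4,5,6}: U {2,3,4,5,6}->{4,5,6}
Constraint 3 (Y < U) on D(Y)={2,3,4,5,6} D(U)={4,5,6}: Y {2,3,4,5,6}->{2,3,4,5}
So after all 3 constraints: D(Y) = {2,3,4,5}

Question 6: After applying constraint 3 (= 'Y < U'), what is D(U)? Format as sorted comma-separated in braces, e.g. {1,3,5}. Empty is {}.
Constraint 1 (V != Y) on D(V)={3,4,5} D(Y)={2,3,4,5,6}: no change
Constraint 2 (V < U) on D(V)={3,4,5} D(U)={2,3,4,5,6}: U {2,3,4,5,6}->{4,5,6}
Constraint 3 (Y < U) on D(Y)={2,3,4,5,6} D(U)={4,5,6}: Y {2,3,4,5,6}->{2,3,4,5}
So after constraint 3: D(U) = {4,5,6}

Answer: {4,5,6}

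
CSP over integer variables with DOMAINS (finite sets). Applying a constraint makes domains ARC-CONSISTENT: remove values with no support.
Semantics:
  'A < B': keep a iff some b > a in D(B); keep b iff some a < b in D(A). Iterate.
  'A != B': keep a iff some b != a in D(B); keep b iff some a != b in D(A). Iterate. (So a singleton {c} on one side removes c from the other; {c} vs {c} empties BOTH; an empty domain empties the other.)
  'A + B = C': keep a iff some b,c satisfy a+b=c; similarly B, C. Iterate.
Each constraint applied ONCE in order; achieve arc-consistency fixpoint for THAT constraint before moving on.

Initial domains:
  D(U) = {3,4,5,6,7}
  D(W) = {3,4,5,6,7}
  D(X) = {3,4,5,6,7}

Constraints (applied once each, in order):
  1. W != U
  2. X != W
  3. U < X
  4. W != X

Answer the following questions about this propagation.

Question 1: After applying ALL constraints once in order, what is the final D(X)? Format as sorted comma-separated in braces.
Constraint 1 (W != U) on D(W)={3,4,5,6,7} D(U)={3,4,5,6,7}: no change
Constraint 2 (X != W) on D(X)={3,4,5,6,7} D(W)={3,4,5,6,7}: no change
Constraint 3 (U < X) on D(U)={3,4,5,6,7} D(X)={3,4,5,6,7}: U {3,4,5,6,7}->{3,4,5,6}; X {3,4,5,6,7}->{4,5,6,7}
Constraint 4 (W != X) on D(W)={3,4,5,6,7} D(X)={4,5,6,7}: no change
So after all 4 constraints: D(X) = {4,5,6,7}

Answer: {4,5,6,7}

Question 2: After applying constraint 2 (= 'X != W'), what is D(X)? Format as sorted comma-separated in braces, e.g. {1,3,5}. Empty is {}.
Answer: {3,4,5,6,7}

Derivation:
Constraint 1 (W != U) on D(W)={3,4,5,6,7} D(U)={3,4,5,6,7}: no change
Constraint 2 (X != W) on D(X)={3,4,5,6,7} D(W)={3,4,5,6,7}: no change
So after constraint 2: D(X) = {3,4,5,6,7}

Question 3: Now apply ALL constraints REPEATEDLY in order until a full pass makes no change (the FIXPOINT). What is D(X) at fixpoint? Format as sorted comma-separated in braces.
pass 0 (initial): D(X)={3,4,5,6,7}
pass 1: U {3,4,5,6,7}->{3,4,5,6}; X {3,4,5,6,7}->{4,5,6,7}
pass 2: no change
Fixpoint after 2 passes: D(X) = {4,5,6,7}

Answer: {4,5,6,7}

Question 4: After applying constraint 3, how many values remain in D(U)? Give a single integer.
Constraint 1 (W != U) on D(W)={3,4,5,6,7} D(U)={3,4,5,6,7}: no change
Constraint 2 (X != W) on D(X)={3,4,5,6,7} D(W)={3,4,5,6,7}: no change
Constraint 3 (U < X) on D(U)={3,4,5,6,7} D(X)={3,4,5,6,7}: U {3,4,5,6,7}->{3,4,5,6}; X {3,4,5,6,7}->{4,5,6,7}
So after constraint 3: D(U)={3,4,5,6}, size = 4

Answer: 4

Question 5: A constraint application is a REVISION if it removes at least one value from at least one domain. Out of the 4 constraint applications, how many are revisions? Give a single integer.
Constraint 1 (W != U) on D(W)={3,4,5,6,7} D(U)={3,4,5,6,7}: no change => not a revision
Constraint 2 (X != W) on D(X)={3,4,5,6,7} D(W)={3,4,5,6,7}: no change => not a revision
Constraint 3 (U < X) on D(U)={3,4,5,6,7} D(X)={3,4,5,6,7}: U {3,4,5,6,7}->{3,4,5,6}; X {3,4,5,6,7}->{4,5,6,7} => REVISION
Constraint 4 (W != X) on D(W)={3,4,5,6,7} D(X)={4,5,6,7}: no change => not a revision
Total revisions = 1

Answer: 1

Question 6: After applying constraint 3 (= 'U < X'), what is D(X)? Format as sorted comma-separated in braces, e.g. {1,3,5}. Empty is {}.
Constraint 1 (W != U) on D(W)={3,4,5,6,7} D(U)={3,4,5,6,7}: no change
Constraint 2 (X != W) on D(X)={3,4,5,6,7} D(W)={3,4,5,6,7}: no change
Constraint 3 (U < X) on D(U)={3,4,5,6,7} D(X)={3,4,5,6,7}: U {3,4,5,6,7}->{3,4,5,6}; X {3,4,5,6,7}->{4,5,6,7}
So after constraint 3: D(X) = {4,5,6,7}

Answer: {4,5,6,7}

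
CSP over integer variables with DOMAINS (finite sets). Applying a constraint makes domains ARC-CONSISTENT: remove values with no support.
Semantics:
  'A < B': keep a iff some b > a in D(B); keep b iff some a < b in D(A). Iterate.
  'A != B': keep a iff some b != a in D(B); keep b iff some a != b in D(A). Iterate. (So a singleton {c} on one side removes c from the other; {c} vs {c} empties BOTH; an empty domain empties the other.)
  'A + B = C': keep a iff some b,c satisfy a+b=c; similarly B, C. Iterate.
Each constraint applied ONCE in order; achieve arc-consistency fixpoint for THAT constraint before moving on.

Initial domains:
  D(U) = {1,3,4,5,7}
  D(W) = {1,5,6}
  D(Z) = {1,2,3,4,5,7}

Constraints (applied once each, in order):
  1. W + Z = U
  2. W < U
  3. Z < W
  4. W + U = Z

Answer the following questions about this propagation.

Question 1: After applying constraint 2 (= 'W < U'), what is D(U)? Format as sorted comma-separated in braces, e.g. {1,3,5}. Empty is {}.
Constraint 1 (W + Z = U) on D(W)={1,5,6} D(Z)={1,2,3,4,5,7} D(U)={1,3,4,5,7}: Z {1,2,3,4,5,7}->{1,2,3,4}; U {1,3,4,5,7}->{3,4,5,7}
Constraint 2 (W < U) on D(W)={1,5,6} D(U)={3,4,5,7}: no change
So after constraint 2: D(U) = {3,4,5,7}

Answer: {3,4,5,7}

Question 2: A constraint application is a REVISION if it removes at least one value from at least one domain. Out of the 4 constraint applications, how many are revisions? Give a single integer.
Constraint 1 (W + Z = U) on D(W)={1,5,6} D(Z)={1,2,3,4,5,7} D(U)={1,3,4,5,7}: Z {1,2,3,4,5,7}->{1,2,3,4}; U {1,3,4,5,7}->{3,4,5,7} => REVISION
Constraint 2 (W < U) on D(W)={1,5,6} D(U)={3,4,5,7}: no change => not a revision
Constraint 3 (Z < W) on D(Z)={1,2,3,4} D(W)={1,5,6}: W {1,5,6}->{5,6} => REVISION
Constraint 4 (W + U = Z) on D(W)={5,6} D(U)={3,4,5,7} D(Z)={1,2,3,4}: W {5,6}->{}; U {3,4,5,7}->{}; Z {1,2,3,4}->{} => REVISION
Total revisions = 3

Answer: 3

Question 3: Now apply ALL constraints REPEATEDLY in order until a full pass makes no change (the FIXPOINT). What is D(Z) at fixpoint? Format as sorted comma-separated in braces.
pass 0 (initial): D(Z)={1,2,3,4,5,7}
pass 1: U {1,3,4,5,7}->{}; W {1,5,6}->{}; Z {1,2,3,4,5,7}->{}
pass 2: no change
Fixpoint after 2 passes: D(Z) = {}

Answer: {}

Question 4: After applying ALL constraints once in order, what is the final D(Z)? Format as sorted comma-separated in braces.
Answer: {}

Derivation:
Constraint 1 (W + Z = U) on D(W)={1,5,6} D(Z)={1,2,3,4,5,7} D(U)={1,3,4,5,7}: Z {1,2,3,4,5,7}->{1,2,3,4}; U {1,3,4,5,7}->{3,4,5,7}
Constraint 2 (W < U) on D(W)={1,5,6} D(U)={3,4,5,7}: no change
Constraint 3 (Z < W) on D(Z)={1,2,3,4} D(W)={1,5,6}: W {1,5,6}->{5,6}
Constraint 4 (W + U = Z) on D(W)={5,6} D(U)={3,4,5,7} D(Z)={1,2,3,4}: W {5,6}->{}; U {3,4,5,7}->{}; Z {1,2,3,4}->{}
So after all 4 constraints: D(Z) = {}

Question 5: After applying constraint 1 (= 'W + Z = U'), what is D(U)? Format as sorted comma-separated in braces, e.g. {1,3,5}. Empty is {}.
Answer: {3,4,5,7}

Derivation:
Constraint 1 (W + Z = U) on D(W)={1,5,6} D(Z)={1,2,3,4,5,7} D(U)={1,3,4,5,7}: Z {1,2,3,4,5,7}->{1,2,3,4}; U {1,3,4,5,7}->{3,4,5,7}
So after constraint 1: D(U) = {3,4,5,7}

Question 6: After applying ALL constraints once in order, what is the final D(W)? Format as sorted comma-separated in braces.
Constraint 1 (W + Z = U) on D(W)={1,5,6} D(Z)={1,2,3,4,5,7} D(U)={1,3,4,5,7}: Z {1,2,3,4,5,7}->{1,2,3,4}; U {1,3,4,5,7}->{3,4,5,7}
Constraint 2 (W < U) on D(W)={1,5,6} D(U)={3,4,5,7}: no change
Constraint 3 (Z < W) on D(Z)={1,2,3,4} D(W)={1,5,6}: W {1,5,6}->{5,6}
Constraint 4 (W + U = Z) on D(W)={5,6} D(U)={3,4,5,7} D(Z)={1,2,3,4}: W {5,6}->{}; U {3,4,5,7}->{}; Z {1,2,3,4}->{}
So after all 4 constraints: D(W) = {}

Answer: {}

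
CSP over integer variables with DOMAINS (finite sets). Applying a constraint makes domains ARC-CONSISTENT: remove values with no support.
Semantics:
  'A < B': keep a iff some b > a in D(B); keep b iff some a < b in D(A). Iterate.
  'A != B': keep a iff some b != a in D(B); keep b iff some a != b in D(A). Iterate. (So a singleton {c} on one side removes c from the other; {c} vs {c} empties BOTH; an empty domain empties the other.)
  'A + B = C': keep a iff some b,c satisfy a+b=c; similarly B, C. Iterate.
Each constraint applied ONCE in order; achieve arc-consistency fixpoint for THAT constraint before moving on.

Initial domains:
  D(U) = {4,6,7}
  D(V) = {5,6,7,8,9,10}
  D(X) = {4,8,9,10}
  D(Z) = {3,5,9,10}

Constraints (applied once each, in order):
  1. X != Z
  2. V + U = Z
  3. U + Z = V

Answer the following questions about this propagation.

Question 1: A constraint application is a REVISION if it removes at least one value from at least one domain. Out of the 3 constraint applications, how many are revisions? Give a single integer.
Constraint 1 (X != Z) on D(X)={4,8,9,10} D(Z)={3,5,9,10}: no change => not a revision
Constraint 2 (V + U = Z) on D(V)={5,6,7,8,9,10} D(U)={4,6,7} D(Z)={3,5,9,10}: V {5,6,7,8,9,10}->{5,6}; U {4,6,7}->{4}; Z {3,5,9,10}->{9,10} => REVISION
Constraint 3 (U + Z = V) on D(U)={4} D(Z)={9,10} D(V)={5,6}: U {4}->{}; Z {9,10}->{}; V {5,6}->{} => REVISION
Total revisions = 2

Answer: 2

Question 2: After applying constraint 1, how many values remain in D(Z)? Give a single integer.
Answer: 4

Derivation:
Constraint 1 (X != Z) on D(X)={4,8,9,10} D(Z)={3,5,9,10}: no change
So after constraint 1: D(Z)={3,5,9,10}, size = 4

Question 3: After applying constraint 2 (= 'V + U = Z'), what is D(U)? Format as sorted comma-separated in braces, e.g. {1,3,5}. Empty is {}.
Answer: {4}

Derivation:
Constraint 1 (X != Z) on D(X)={4,8,9,10} D(Z)={3,5,9,10}: no change
Constraint 2 (V + U = Z) on D(V)={5,6,7,8,9,10} D(U)={4,6,7} D(Z)={3,5,9,10}: V {5,6,7,8,9,10}->{5,6}; U {4,6,7}->{4}; Z {3,5,9,10}->{9,10}
So after constraint 2: D(U) = {4}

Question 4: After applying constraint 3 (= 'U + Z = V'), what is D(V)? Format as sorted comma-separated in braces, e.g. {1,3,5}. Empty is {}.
Constraint 1 (X != Z) on D(X)={4,8,9,10} D(Z)={3,5,9,10}: no change
Constraint 2 (V + U = Z) on D(V)={5,6,7,8,9,10} D(U)={4,6,7} D(Z)={3,5,9,10}: V {5,6,7,8,9,10}->{5,6}; U {4,6,7}->{4}; Z {3,5,9,10}->{9,10}
Constraint 3 (U + Z = V) on D(U)={4} D(Z)={9,10} D(V)={5,6}: U {4}->{}; Z {9,10}->{}; V {5,6}->{}
So after constraint 3: D(V) = {}

Answer: {}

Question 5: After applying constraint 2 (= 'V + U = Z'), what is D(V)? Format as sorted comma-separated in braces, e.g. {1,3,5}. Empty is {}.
Constraint 1 (X != Z) on D(X)={4,8,9,10} D(Z)={3,5,9,10}: no change
Constraint 2 (V + U = Z) on D(V)={5,6,7,8,9,10} D(U)={4,6,7} D(Z)={3,5,9,10}: V {5,6,7,8,9,10}->{5,6}; U {4,6,7}->{4}; Z {3,5,9,10}->{9,10}
So after constraint 2: D(V) = {5,6}

Answer: {5,6}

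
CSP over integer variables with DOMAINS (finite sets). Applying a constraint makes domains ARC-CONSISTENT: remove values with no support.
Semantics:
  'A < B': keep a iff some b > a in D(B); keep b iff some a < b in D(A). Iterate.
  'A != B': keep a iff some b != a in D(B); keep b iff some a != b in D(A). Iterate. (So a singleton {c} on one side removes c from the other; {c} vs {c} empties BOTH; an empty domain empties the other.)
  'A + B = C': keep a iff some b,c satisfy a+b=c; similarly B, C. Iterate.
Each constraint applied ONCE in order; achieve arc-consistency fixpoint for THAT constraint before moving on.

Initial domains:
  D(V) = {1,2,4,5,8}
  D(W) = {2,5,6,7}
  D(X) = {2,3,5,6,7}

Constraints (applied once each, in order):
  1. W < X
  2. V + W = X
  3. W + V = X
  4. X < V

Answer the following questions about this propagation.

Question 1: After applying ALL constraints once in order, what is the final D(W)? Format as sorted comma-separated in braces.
Constraint 1 (W < X) on D(W)={2,5,6,7} D(X)={2,3,5,6,7}: W {2,5,6,7}->{2,5,6}; X {2,3,5,6,7}->{3,5,6,7}
Constraint 2 (V + W = X) on D(V)={1,2,4,5,8} D(W)={2,5,6} D(X)={3,5,6,7}: V {1,2,4,5,8}->{1,2,4,5}; X {3,5,6,7}->{3,6,7}
Constraint 3 (W + V = X) on D(W)={2,5,6} D(V)={1,2,4,5} D(X)={3,6,7}: no change
Constraint 4 (X < V) on D(X)={3,6,7} D(V)={1,2,4,5}: X {3,6,7}->{3}; V {1,2,4,5}->{4,5}
So after all 4 constraints: D(W) = {2,5,6}

Answer: {2,5,6}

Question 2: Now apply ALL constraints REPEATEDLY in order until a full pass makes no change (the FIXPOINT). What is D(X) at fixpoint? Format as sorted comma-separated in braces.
pass 0 (initial): D(X)={2,3,5,6,7}
pass 1: V {1,2,4,5,8}->{4,5}; W {2,5,6,7}->{2,5,6}; X {2,3,5,6,7}->{3}
pass 2: V {4,5}->{}; W {2,5,6}->{}; X {3}->{}
pass 3: no change
Fixpoint after 3 passes: D(X) = {}

Answer: {}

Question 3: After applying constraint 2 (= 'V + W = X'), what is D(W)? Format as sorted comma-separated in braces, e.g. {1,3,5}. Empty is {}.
Constraint 1 (W < X) on D(W)={2,5,6,7} D(X)={2,3,5,6,7}: W {2,5,6,7}->{2,5,6}; X {2,3,5,6,7}->{3,5,6,7}
Constraint 2 (V + W = X) on D(V)={1,2,4,5,8} D(W)={2,5,6} D(X)={3,5,6,7}: V {1,2,4,5,8}->{1,2,4,5}; X {3,5,6,7}->{3,6,7}
So after constraint 2: D(W) = {2,5,6}

Answer: {2,5,6}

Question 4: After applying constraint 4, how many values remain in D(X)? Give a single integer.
Constraint 1 (W < X) on D(W)={2,5,6,7} D(X)={2,3,5,6,7}: W {2,5,6,7}->{2,5,6}; X {2,3,5,6,7}->{3,5,6,7}
Constraint 2 (V + W = X) on D(V)={1,2,4,5,8} D(W)={2,5,6} D(X)={3,5,6,7}: V {1,2,4,5,8}->{1,2,4,5}; X {3,5,6,7}->{3,6,7}
Constraint 3 (W + V = X) on D(W)={2,5,6} D(V)={1,2,4,5} D(X)={3,6,7}: no change
Constraint 4 (X < V) on D(X)={3,6,7} D(V)={1,2,4,5}: X {3,6,7}->{3}; V {1,2,4,5}->{4,5}
So after constraint 4: D(X)={3}, size = 1

Answer: 1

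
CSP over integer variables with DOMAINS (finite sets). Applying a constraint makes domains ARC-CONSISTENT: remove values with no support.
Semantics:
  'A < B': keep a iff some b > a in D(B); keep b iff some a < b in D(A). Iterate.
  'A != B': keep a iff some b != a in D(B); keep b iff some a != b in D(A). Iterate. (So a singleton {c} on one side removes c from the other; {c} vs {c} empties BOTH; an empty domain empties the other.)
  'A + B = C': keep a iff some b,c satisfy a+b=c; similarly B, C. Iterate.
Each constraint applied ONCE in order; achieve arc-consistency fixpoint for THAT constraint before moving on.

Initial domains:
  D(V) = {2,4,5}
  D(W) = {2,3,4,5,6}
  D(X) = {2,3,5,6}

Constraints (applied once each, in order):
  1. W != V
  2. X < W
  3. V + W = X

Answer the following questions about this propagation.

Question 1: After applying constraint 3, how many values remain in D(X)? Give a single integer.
Answer: 1

Derivation:
Constraint 1 (W != V) on D(W)={2,3,4,5,6} D(V)={2,4,5}: no change
Constraint 2 (X < W) on D(X)={2,3,5,6} D(W)={2,3,4,5,6}: X {2,3,5,6}->{2,3,5}; W {2,3,4,5,6}->{3,4,5,6}
Constraint 3 (V + W = X) on D(V)={2,4,5} D(W)={3,4,5,6} D(X)={2,3,5}: V {2,4,5}->{2}; W {3,4,5,6}->{3}; X {2,3,5}->{5}
So after constraint 3: D(X)={5}, size = 1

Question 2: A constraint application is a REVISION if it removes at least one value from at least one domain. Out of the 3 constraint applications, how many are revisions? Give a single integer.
Constraint 1 (W != V) on D(W)={2,3,4,5,6} D(V)={2,4,5}: no change => not a revision
Constraint 2 (X < W) on D(X)={2,3,5,6} D(W)={2,3,4,5,6}: X {2,3,5,6}->{2,3,5}; W {2,3,4,5,6}->{3,4,5,6} => REVISION
Constraint 3 (V + W = X) on D(V)={2,4,5} D(W)={3,4,5,6} D(X)={2,3,5}: V {2,4,5}->{2}; W {3,4,5,6}->{3}; X {2,3,5}->{5} => REVISION
Total revisions = 2

Answer: 2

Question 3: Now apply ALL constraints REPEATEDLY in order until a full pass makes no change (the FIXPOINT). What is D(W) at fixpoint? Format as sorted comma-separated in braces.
Answer: {}

Derivation:
pass 0 (initial): D(W)={2,3,4,5,6}
pass 1: V {2,4,5}->{2}; W {2,3,4,5,6}->{3}; X {2,3,5,6}->{5}
pass 2: V {2}->{}; W {3}->{}; X {5}->{}
pass 3: no change
Fixpoint after 3 passes: D(W) = {}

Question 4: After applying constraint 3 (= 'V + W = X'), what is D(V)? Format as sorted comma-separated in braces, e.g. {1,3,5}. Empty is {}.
Answer: {2}

Derivation:
Constraint 1 (W != V) on D(W)={2,3,4,5,6} D(V)={2,4,5}: no change
Constraint 2 (X < W) on D(X)={2,3,5,6} D(W)={2,3,4,5,6}: X {2,3,5,6}->{2,3,5}; W {2,3,4,5,6}->{3,4,5,6}
Constraint 3 (V + W = X) on D(V)={2,4,5} D(W)={3,4,5,6} D(X)={2,3,5}: V {2,4,5}->{2}; W {3,4,5,6}->{3}; X {2,3,5}->{5}
So after constraint 3: D(V) = {2}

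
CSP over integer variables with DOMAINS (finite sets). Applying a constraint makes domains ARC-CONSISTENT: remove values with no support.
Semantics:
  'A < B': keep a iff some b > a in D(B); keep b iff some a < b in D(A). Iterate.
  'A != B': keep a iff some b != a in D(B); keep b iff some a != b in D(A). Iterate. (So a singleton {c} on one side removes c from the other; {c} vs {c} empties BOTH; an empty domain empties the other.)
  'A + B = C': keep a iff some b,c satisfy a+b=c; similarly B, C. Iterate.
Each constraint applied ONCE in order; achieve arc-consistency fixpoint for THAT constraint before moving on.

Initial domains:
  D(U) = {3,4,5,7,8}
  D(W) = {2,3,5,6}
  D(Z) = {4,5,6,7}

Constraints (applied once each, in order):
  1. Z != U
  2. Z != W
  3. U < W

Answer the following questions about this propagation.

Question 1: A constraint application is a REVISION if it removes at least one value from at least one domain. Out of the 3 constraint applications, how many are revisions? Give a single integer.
Answer: 1

Derivation:
Constraint 1 (Z != U) on D(Z)={4,5,6,7} D(U)={3,4,5,7,8}: no change => not a revision
Constraint 2 (Z != W) on D(Z)={4,5,6,7} D(W)={2,3,5,6}: no change => not a revision
Constraint 3 (U < W) on D(U)={3,4,5,7,8} D(W)={2,3,5,6}: U {3,4,5,7,8}->{3,4,5}; W {2,3,5,6}->{5,6} => REVISION
Total revisions = 1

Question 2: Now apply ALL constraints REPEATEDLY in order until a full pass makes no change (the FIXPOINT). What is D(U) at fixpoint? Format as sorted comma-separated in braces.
pass 0 (initial): D(U)={3,4,5,7,8}
pass 1: U {3,4,5,7,8}->{3,4,5}; W {2,3,5,6}->{5,6}
pass 2: no change
Fixpoint after 2 passes: D(U) = {3,4,5}

Answer: {3,4,5}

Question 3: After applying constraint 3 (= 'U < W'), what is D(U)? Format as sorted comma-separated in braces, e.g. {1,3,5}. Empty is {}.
Constraint 1 (Z != U) on D(Z)={4,5,6,7} D(U)={3,4,5,7,8}: no change
Constraint 2 (Z != W) on D(Z)={4,5,6,7} D(W)={2,3,5,6}: no change
Constraint 3 (U < W) on D(U)={3,4,5,7,8} D(W)={2,3,5,6}: U {3,4,5,7,8}->{3,4,5}; W {2,3,5,6}->{5,6}
So after constraint 3: D(U) = {3,4,5}

Answer: {3,4,5}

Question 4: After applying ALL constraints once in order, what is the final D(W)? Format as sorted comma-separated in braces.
Answer: {5,6}

Derivation:
Constraint 1 (Z != U) on D(Z)={4,5,6,7} D(U)={3,4,5,7,8}: no change
Constraint 2 (Z != W) on D(Z)={4,5,6,7} D(W)={2,3,5,6}: no change
Constraint 3 (U < W) on D(U)={3,4,5,7,8} D(W)={2,3,5,6}: U {3,4,5,7,8}->{3,4,5}; W {2,3,5,6}->{5,6}
So after all 3 constraints: D(W) = {5,6}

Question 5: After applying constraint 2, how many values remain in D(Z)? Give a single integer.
Answer: 4

Derivation:
Constraint 1 (Z != U) on D(Z)={4,5,6,7} D(U)={3,4,5,7,8}: no change
Constraint 2 (Z != W) on D(Z)={4,5,6,7} D(W)={2,3,5,6}: no change
So after constraint 2: D(Z)={4,5,6,7}, size = 4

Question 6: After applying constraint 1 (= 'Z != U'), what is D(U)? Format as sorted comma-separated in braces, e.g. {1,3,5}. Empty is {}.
Constraint 1 (Z != U) on D(Z)={4,5,6,7} D(U)={3,4,5,7,8}: no change
So after constraint 1: D(U) = {3,4,5,7,8}

Answer: {3,4,5,7,8}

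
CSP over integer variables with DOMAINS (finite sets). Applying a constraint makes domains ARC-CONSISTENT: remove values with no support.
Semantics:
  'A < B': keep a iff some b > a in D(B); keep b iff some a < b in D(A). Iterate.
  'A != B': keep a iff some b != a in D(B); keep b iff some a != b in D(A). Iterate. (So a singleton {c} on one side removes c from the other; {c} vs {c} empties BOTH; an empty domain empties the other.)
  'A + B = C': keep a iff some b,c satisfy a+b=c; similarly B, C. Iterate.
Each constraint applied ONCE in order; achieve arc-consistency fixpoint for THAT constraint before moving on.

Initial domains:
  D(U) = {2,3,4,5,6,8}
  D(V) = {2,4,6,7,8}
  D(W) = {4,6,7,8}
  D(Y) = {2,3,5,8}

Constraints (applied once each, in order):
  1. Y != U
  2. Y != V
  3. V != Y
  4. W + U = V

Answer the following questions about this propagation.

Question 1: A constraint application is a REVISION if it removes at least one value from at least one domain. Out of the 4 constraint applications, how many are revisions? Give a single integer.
Answer: 1

Derivation:
Constraint 1 (Y != U) on D(Y)={2,3,5,8} D(U)={2,3,4,5,6,8}: no change => not a revision
Constraint 2 (Y != V) on D(Y)={2,3,5,8} D(V)={2,4,6,7,8}: no change => not a revision
Constraint 3 (V != Y) on D(V)={2,4,6,7,8} D(Y)={2,3,5,8}: no change => not a revision
Constraint 4 (W + U = V) on D(W)={4,6,7,8} D(U)={2,3,4,5,6,8} D(V)={2,4,6,7,8}: W {4,6,7,8}->{4,6}; U {2,3,4,5,6,8}->{2,3,4}; V {2,4,6,7,8}->{6,7,8} => REVISION
Total revisions = 1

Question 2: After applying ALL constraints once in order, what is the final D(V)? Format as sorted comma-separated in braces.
Constraint 1 (Y != U) on D(Y)={2,3,5,8} D(U)={2,3,4,5,6,8}: no change
Constraint 2 (Y != V) on D(Y)={2,3,5,8} D(V)={2,4,6,7,8}: no change
Constraint 3 (V != Y) on D(V)={2,4,6,7,8} D(Y)={2,3,5,8}: no change
Constraint 4 (W + U = V) on D(W)={4,6,7,8} D(U)={2,3,4,5,6,8} D(V)={2,4,6,7,8}: W {4,6,7,8}->{4,6}; U {2,3,4,5,6,8}->{2,3,4}; V {2,4,6,7,8}->{6,7,8}
So after all 4 constraints: D(V) = {6,7,8}

Answer: {6,7,8}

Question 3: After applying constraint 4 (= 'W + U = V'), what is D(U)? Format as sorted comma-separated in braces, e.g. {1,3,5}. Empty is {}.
Constraint 1 (Y != U) on D(Y)={2,3,5,8} D(U)={2,3,4,5,6,8}: no change
Constraint 2 (Y != V) on D(Y)={2,3,5,8} D(V)={2,4,6,7,8}: no change
Constraint 3 (V != Y) on D(V)={2,4,6,7,8} D(Y)={2,3,5,8}: no change
Constraint 4 (W + U = V) on D(W)={4,6,7,8} D(U)={2,3,4,5,6,8} D(V)={2,4,6,7,8}: W {4,6,7,8}->{4,6}; U {2,3,4,5,6,8}->{2,3,4}; V {2,4,6,7,8}->{6,7,8}
So after constraint 4: D(U) = {2,3,4}

Answer: {2,3,4}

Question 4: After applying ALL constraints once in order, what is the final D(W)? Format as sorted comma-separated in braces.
Constraint 1 (Y != U) on D(Y)={2,3,5,8} D(U)={2,3,4,5,6,8}: no change
Constraint 2 (Y != V) on D(Y)={2,3,5,8} D(V)={2,4,6,7,8}: no change
Constraint 3 (V != Y) on D(V)={2,4,6,7,8} D(Y)={2,3,5,8}: no change
Constraint 4 (W + U = V) on D(W)={4,6,7,8} D(U)={2,3,4,5,6,8} D(V)={2,4,6,7,8}: W {4,6,7,8}->{4,6}; U {2,3,4,5,6,8}->{2,3,4}; V {2,4,6,7,8}->{6,7,8}
So after all 4 constraints: D(W) = {4,6}

Answer: {4,6}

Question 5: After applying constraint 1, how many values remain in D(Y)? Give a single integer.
Constraint 1 (Y != U) on D(Y)={2,3,5,8} D(U)={2,3,4,5,6,8}: no change
So after constraint 1: D(Y)={2,3,5,8}, size = 4

Answer: 4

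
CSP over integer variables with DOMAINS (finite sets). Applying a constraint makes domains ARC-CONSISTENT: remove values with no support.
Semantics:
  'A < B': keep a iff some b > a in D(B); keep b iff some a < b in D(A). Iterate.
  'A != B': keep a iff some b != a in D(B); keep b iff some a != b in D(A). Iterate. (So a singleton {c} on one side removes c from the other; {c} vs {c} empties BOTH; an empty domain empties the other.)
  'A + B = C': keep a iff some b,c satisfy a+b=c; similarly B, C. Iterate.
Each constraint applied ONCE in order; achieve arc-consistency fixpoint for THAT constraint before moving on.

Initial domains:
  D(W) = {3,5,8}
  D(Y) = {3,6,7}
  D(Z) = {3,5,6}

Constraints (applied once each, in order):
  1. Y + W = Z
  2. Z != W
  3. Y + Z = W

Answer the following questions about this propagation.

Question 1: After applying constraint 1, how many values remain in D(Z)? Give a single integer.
Constraint 1 (Y + W = Z) on D(Y)={3,6,7} D(W)={3,5,8} D(Z)={3,5,6}: Y {3,6,7}->{3}; W {3,5,8}->{3}; Z {3,5,6}->{6}
So after constraint 1: D(Z)={6}, size = 1

Answer: 1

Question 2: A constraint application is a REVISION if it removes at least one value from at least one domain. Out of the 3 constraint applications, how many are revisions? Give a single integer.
Answer: 2

Derivation:
Constraint 1 (Y + W = Z) on D(Y)={3,6,7} D(W)={3,5,8} D(Z)={3,5,6}: Y {3,6,7}->{3}; W {3,5,8}->{3}; Z {3,5,6}->{6} => REVISION
Constraint 2 (Z != W) on D(Z)={6} D(W)={3}: no change => not a revision
Constraint 3 (Y + Z = W) on D(Y)={3} D(Z)={6} D(W)={3}: Y {3}->{}; Z {6}->{}; W {3}->{} => REVISION
Total revisions = 2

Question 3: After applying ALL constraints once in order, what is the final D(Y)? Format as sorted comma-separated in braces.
Answer: {}

Derivation:
Constraint 1 (Y + W = Z) on D(Y)={3,6,7} D(W)={3,5,8} D(Z)={3,5,6}: Y {3,6,7}->{3}; W {3,5,8}->{3}; Z {3,5,6}->{6}
Constraint 2 (Z != W) on D(Z)={6} D(W)={3}: no change
Constraint 3 (Y + Z = W) on D(Y)={3} D(Z)={6} D(W)={3}: Y {3}->{}; Z {6}->{}; W {3}->{}
So after all 3 constraints: D(Y) = {}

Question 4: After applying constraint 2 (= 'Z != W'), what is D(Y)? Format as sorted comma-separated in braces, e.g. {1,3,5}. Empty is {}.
Constraint 1 (Y + W = Z) on D(Y)={3,6,7} D(W)={3,5,8} D(Z)={3,5,6}: Y {3,6,7}->{3}; W {3,5,8}->{3}; Z {3,5,6}->{6}
Constraint 2 (Z != W) on D(Z)={6} D(W)={3}: no change
So after constraint 2: D(Y) = {3}

Answer: {3}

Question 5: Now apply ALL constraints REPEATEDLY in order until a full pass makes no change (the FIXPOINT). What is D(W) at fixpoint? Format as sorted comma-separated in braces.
pass 0 (initial): D(W)={3,5,8}
pass 1: W {3,5,8}->{}; Y {3,6,7}->{}; Z {3,5,6}->{}
pass 2: no change
Fixpoint after 2 passes: D(W) = {}

Answer: {}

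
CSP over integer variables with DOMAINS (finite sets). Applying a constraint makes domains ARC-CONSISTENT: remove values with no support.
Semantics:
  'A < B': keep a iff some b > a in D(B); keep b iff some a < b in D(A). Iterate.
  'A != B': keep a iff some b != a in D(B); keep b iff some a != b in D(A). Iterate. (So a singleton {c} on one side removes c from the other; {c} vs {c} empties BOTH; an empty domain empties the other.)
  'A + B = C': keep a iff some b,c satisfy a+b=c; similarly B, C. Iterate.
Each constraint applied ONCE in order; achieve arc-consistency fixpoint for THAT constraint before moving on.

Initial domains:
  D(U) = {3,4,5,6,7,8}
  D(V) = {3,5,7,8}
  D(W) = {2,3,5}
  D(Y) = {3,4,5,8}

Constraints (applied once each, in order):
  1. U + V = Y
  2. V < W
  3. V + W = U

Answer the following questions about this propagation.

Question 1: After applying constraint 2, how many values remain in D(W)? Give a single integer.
Constraint 1 (U + V = Y) on D(U)={3,4,5,6,7,8} D(V)={3,5,7,8} D(Y)={3,4,5,8}: U {3,4,5,6,7,8}->{3,5}; V {3,5,7,8}->{3,5}; Y {3,4,5,8}->{8}
Constraint 2 (V < W) on D(V)={3,5} D(W)={2,3,5}: V {3,5}->{3}; W {2,3,5}->{5}
So after constraint 2: D(W)={5}, size = 1

Answer: 1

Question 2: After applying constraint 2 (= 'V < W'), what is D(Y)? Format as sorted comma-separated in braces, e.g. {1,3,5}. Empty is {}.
Answer: {8}

Derivation:
Constraint 1 (U + V = Y) on D(U)={3,4,5,6,7,8} D(V)={3,5,7,8} D(Y)={3,4,5,8}: U {3,4,5,6,7,8}->{3,5}; V {3,5,7,8}->{3,5}; Y {3,4,5,8}->{8}
Constraint 2 (V < W) on D(V)={3,5} D(W)={2,3,5}: V {3,5}->{3}; W {2,3,5}->{5}
So after constraint 2: D(Y) = {8}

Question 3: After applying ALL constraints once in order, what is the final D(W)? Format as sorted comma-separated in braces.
Constraint 1 (U + V = Y) on D(U)={3,4,5,6,7,8} D(V)={3,5,7,8} D(Y)={3,4,5,8}: U {3,4,5,6,7,8}->{3,5}; V {3,5,7,8}->{3,5}; Y {3,4,5,8}->{8}
Constraint 2 (V < W) on D(V)={3,5} D(W)={2,3,5}: V {3,5}->{3}; W {2,3,5}->{5}
Constraint 3 (V + W = U) on D(V)={3} D(W)={5} D(U)={3,5}: V {3}->{}; W {5}->{}; U {3,5}->{}
So after all 3 constraints: D(W) = {}

Answer: {}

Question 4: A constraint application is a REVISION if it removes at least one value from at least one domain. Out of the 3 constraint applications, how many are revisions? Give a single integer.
Answer: 3

Derivation:
Constraint 1 (U + V = Y) on D(U)={3,4,5,6,7,8} D(V)={3,5,7,8} D(Y)={3,4,5,8}: U {3,4,5,6,7,8}->{3,5}; V {3,5,7,8}->{3,5}; Y {3,4,5,8}->{8} => REVISION
Constraint 2 (V < W) on D(V)={3,5} D(W)={2,3,5}: V {3,5}->{3}; W {2,3,5}->{5} => REVISION
Constraint 3 (V + W = U) on D(V)={3} D(W)={5} D(U)={3,5}: V {3}->{}; W {5}->{}; U {3,5}->{} => REVISION
Total revisions = 3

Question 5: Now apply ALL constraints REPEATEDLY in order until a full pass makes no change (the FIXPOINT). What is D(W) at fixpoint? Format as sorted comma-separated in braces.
Answer: {}

Derivation:
pass 0 (initial): D(W)={2,3,5}
pass 1: U {3,4,5,6,7,8}->{}; V {3,5,7,8}->{}; W {2,3,5}->{}; Y {3,4,5,8}->{8}
pass 2: Y {8}->{}
pass 3: no change
Fixpoint after 3 passes: D(W) = {}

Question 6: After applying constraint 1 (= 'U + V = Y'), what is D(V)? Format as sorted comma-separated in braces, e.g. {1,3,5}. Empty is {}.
Answer: {3,5}

Derivation:
Constraint 1 (U + V = Y) on D(U)={3,4,5,6,7,8} D(V)={3,5,7,8} D(Y)={3,4,5,8}: U {3,4,5,6,7,8}->{3,5}; V {3,5,7,8}->{3,5}; Y {3,4,5,8}->{8}
So after constraint 1: D(V) = {3,5}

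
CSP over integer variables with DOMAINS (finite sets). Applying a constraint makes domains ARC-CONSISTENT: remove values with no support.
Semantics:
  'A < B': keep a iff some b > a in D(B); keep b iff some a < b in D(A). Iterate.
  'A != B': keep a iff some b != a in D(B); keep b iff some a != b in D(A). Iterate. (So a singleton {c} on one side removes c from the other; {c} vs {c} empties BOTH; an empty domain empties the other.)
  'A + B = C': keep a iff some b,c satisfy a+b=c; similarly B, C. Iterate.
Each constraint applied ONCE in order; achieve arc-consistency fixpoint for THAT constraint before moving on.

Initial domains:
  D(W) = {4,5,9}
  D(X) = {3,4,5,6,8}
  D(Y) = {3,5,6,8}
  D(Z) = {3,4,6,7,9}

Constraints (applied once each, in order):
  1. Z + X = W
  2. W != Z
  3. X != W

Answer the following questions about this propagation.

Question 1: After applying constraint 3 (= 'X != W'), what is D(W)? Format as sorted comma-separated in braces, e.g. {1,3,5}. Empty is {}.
Answer: {9}

Derivation:
Constraint 1 (Z + X = W) on D(Z)={3,4,6,7,9} D(X)={3,4,5,6,8} D(W)={4,5,9}: Z {3,4,6,7,9}->{3,4,6}; X {3,4,5,6,8}->{3,5,6}; W {4,5,9}->{9}
Constraint 2 (W != Z) on D(W)={9} D(Z)={3,4,6}: no change
Constraint 3 (X != W) on D(X)={3,5,6} D(W)={9}: no change
So after constraint 3: D(W) = {9}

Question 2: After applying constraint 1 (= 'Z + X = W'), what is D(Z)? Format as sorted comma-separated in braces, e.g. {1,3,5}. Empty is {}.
Constraint 1 (Z + X = W) on D(Z)={3,4,6,7,9} D(X)={3,4,5,6,8} D(W)={4,5,9}: Z {3,4,6,7,9}->{3,4,6}; X {3,4,5,6,8}->{3,5,6}; W {4,5,9}->{9}
So after constraint 1: D(Z) = {3,4,6}

Answer: {3,4,6}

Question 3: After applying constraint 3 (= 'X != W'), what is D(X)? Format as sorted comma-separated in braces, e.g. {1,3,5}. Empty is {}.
Answer: {3,5,6}

Derivation:
Constraint 1 (Z + X = W) on D(Z)={3,4,6,7,9} D(X)={3,4,5,6,8} D(W)={4,5,9}: Z {3,4,6,7,9}->{3,4,6}; X {3,4,5,6,8}->{3,5,6}; W {4,5,9}->{9}
Constraint 2 (W != Z) on D(W)={9} D(Z)={3,4,6}: no change
Constraint 3 (X != W) on D(X)={3,5,6} D(W)={9}: no change
So after constraint 3: D(X) = {3,5,6}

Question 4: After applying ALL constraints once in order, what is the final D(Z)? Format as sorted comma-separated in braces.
Answer: {3,4,6}

Derivation:
Constraint 1 (Z + X = W) on D(Z)={3,4,6,7,9} D(X)={3,4,5,6,8} D(W)={4,5,9}: Z {3,4,6,7,9}->{3,4,6}; X {3,4,5,6,8}->{3,5,6}; W {4,5,9}->{9}
Constraint 2 (W != Z) on D(W)={9} D(Z)={3,4,6}: no change
Constraint 3 (X != W) on D(X)={3,5,6} D(W)={9}: no change
So after all 3 constraints: D(Z) = {3,4,6}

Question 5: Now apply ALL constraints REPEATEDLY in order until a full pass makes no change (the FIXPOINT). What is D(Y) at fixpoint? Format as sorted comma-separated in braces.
pass 0 (initial): D(Y)={3,5,6,8}
pass 1: W {4,5,9}->{9}; X {3,4,5,6,8}->{3,5,6}; Z {3,4,6,7,9}->{3,4,6}
pass 2: no change
Fixpoint after 2 passes: D(Y) = {3,5,6,8}

Answer: {3,5,6,8}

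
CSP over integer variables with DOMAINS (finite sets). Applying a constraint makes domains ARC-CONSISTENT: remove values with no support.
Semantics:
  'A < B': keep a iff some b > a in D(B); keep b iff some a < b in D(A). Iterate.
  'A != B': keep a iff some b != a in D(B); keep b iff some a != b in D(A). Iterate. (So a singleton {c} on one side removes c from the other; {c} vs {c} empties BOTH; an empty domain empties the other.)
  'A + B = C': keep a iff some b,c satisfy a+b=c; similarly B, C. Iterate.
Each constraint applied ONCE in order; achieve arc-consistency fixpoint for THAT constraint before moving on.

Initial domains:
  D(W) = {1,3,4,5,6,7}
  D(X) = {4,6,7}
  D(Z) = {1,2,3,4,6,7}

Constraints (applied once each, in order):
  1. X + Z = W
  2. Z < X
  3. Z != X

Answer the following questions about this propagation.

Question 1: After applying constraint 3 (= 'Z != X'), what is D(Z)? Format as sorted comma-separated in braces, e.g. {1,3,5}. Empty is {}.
Constraint 1 (X + Z = W) on D(X)={4,6,7} D(Z)={1,2,3,4,6,7} D(W)={1,3,4,5,6,7}: X {4,6,7}->{4,6}; Z {1,2,3,4,6,7}->{1,2,3}; W {1,3,4,5,6,7}->{5,6,7}
Constraint 2 (Z < X) on D(Z)={1,2,3} D(X)={4,6}: no change
Constraint 3 (Z != X) on D(Z)={1,2,3} D(X)={4,6}: no change
So after constraint 3: D(Z) = {1,2,3}

Answer: {1,2,3}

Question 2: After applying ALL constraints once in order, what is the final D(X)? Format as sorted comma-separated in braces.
Answer: {4,6}

Derivation:
Constraint 1 (X + Z = W) on D(X)={4,6,7} D(Z)={1,2,3,4,6,7} D(W)={1,3,4,5,6,7}: X {4,6,7}->{4,6}; Z {1,2,3,4,6,7}->{1,2,3}; W {1,3,4,5,6,7}->{5,6,7}
Constraint 2 (Z < X) on D(Z)={1,2,3} D(X)={4,6}: no change
Constraint 3 (Z != X) on D(Z)={1,2,3} D(X)={4,6}: no change
So after all 3 constraints: D(X) = {4,6}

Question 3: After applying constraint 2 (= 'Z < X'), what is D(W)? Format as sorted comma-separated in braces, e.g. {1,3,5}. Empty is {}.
Constraint 1 (X + Z = W) on D(X)={4,6,7} D(Z)={1,2,3,4,6,7} D(W)={1,3,4,5,6,7}: X {4,6,7}->{4,6}; Z {1,2,3,4,6,7}->{1,2,3}; W {1,3,4,5,6,7}->{5,6,7}
Constraint 2 (Z < X) on D(Z)={1,2,3} D(X)={4,6}: no change
So after constraint 2: D(W) = {5,6,7}

Answer: {5,6,7}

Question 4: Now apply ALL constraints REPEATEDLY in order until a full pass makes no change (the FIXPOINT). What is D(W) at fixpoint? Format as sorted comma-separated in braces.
Answer: {5,6,7}

Derivation:
pass 0 (initial): D(W)={1,3,4,5,6,7}
pass 1: W {1,3,4,5,6,7}->{5,6,7}; X {4,6,7}->{4,6}; Z {1,2,3,4,6,7}->{1,2,3}
pass 2: no change
Fixpoint after 2 passes: D(W) = {5,6,7}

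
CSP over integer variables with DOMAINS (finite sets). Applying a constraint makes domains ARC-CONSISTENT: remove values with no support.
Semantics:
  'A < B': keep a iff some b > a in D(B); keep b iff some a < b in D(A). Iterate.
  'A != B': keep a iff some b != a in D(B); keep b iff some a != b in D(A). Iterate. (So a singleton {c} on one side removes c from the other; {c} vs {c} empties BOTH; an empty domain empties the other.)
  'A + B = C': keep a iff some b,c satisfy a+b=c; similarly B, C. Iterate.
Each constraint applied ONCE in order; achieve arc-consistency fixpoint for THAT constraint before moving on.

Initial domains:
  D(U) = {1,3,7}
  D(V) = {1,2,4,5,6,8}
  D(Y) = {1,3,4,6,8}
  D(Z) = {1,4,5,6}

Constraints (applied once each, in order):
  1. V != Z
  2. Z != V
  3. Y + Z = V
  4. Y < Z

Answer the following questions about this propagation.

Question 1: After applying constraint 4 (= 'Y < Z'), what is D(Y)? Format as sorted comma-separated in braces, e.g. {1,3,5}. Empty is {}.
Answer: {1,3,4}

Derivation:
Constraint 1 (V != Z) on D(V)={1,2,4,5,6,8} D(Z)={1,4,5,6}: no change
Constraint 2 (Z != V) on D(Z)={1,4,5,6} D(V)={1,2,4,5,6,8}: no change
Constraint 3 (Y + Z = V) on D(Y)={1,3,4,6,8} D(Z)={1,4,5,6} D(V)={1,2,4,5,6,8}: Y {1,3,4,6,8}->{1,3,4}; Z {1,4,5,6}->{1,4,5}; V {1,2,4,5,6,8}->{2,4,5,6,8}
Constraint 4 (Y < Z) on D(Y)={1,3,4} D(Z)={1,4,5}: Z {1,4,5}->{4,5}
So after constraint 4: D(Y) = {1,3,4}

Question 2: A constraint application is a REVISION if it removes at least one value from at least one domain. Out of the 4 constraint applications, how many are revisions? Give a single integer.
Constraint 1 (V != Z) on D(V)={1,2,4,5,6,8} D(Z)={1,4,5,6}: no change => not a revision
Constraint 2 (Z != V) on D(Z)={1,4,5,6} D(V)={1,2,4,5,6,8}: no change => not a revision
Constraint 3 (Y + Z = V) on D(Y)={1,3,4,6,8} D(Z)={1,4,5,6} D(V)={1,2,4,5,6,8}: Y {1,3,4,6,8}->{1,3,4}; Z {1,4,5,6}->{1,4,5}; V {1,2,4,5,6,8}->{2,4,5,6,8} => REVISION
Constraint 4 (Y < Z) on D(Y)={1,3,4} D(Z)={1,4,5}: Z {1,4,5}->{4,5} => REVISION
Total revisions = 2

Answer: 2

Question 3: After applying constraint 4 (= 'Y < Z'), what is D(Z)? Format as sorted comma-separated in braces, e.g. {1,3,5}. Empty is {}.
Answer: {4,5}

Derivation:
Constraint 1 (V != Z) on D(V)={1,2,4,5,6,8} D(Z)={1,4,5,6}: no change
Constraint 2 (Z != V) on D(Z)={1,4,5,6} D(V)={1,2,4,5,6,8}: no change
Constraint 3 (Y + Z = V) on D(Y)={1,3,4,6,8} D(Z)={1,4,5,6} D(V)={1,2,4,5,6,8}: Y {1,3,4,6,8}->{1,3,4}; Z {1,4,5,6}->{1,4,5}; V {1,2,4,5,6,8}->{2,4,5,6,8}
Constraint 4 (Y < Z) on D(Y)={1,3,4} D(Z)={1,4,5}: Z {1,4,5}->{4,5}
So after constraint 4: D(Z) = {4,5}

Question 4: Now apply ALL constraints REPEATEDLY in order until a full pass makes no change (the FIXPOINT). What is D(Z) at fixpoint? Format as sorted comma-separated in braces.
Answer: {4,5}

Derivation:
pass 0 (initial): D(Z)={1,4,5,6}
pass 1: V {1,2,4,5,6,8}->{2,4,5,6,8}; Y {1,3,4,6,8}->{1,3,4}; Z {1,4,5,6}->{4,5}
pass 2: V {2,4,5,6,8}->{5,6,8}
pass 3: no change
Fixpoint after 3 passes: D(Z) = {4,5}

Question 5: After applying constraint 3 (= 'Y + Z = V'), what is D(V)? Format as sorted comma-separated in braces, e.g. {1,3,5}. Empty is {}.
Answer: {2,4,5,6,8}

Derivation:
Constraint 1 (V != Z) on D(V)={1,2,4,5,6,8} D(Z)={1,4,5,6}: no change
Constraint 2 (Z != V) on D(Z)={1,4,5,6} D(V)={1,2,4,5,6,8}: no change
Constraint 3 (Y + Z = V) on D(Y)={1,3,4,6,8} D(Z)={1,4,5,6} D(V)={1,2,4,5,6,8}: Y {1,3,4,6,8}->{1,3,4}; Z {1,4,5,6}->{1,4,5}; V {1,2,4,5,6,8}->{2,4,5,6,8}
So after constraint 3: D(V) = {2,4,5,6,8}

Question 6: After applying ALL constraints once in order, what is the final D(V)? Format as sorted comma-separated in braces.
Constraint 1 (V != Z) on D(V)={1,2,4,5,6,8} D(Z)={1,4,5,6}: no change
Constraint 2 (Z != V) on D(Z)={1,4,5,6} D(V)={1,2,4,5,6,8}: no change
Constraint 3 (Y + Z = V) on D(Y)={1,3,4,6,8} D(Z)={1,4,5,6} D(V)={1,2,4,5,6,8}: Y {1,3,4,6,8}->{1,3,4}; Z {1,4,5,6}->{1,4,5}; V {1,2,4,5,6,8}->{2,4,5,6,8}
Constraint 4 (Y < Z) on D(Y)={1,3,4} D(Z)={1,4,5}: Z {1,4,5}->{4,5}
So after all 4 constraints: D(V) = {2,4,5,6,8}

Answer: {2,4,5,6,8}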